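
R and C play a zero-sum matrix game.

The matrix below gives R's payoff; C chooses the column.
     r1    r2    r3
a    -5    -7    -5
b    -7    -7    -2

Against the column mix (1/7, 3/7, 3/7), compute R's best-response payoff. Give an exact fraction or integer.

-34/7

a: (-5)·(1/7) + (-7)·(3/7) + (-5)·(3/7) = -41/7.
b: (-7)·(1/7) + (-7)·(3/7) + (-2)·(3/7) = -34/7.
The best pure response is b with expected payoff -34/7.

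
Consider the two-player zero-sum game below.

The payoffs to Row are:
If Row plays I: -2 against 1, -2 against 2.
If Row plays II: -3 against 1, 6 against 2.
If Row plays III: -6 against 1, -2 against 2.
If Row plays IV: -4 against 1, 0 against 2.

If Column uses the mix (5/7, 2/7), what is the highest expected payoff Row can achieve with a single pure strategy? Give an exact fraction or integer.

I: (-2)·(5/7) + (-2)·(2/7) = -2.
II: (-3)·(5/7) + (6)·(2/7) = -3/7.
III: (-6)·(5/7) + (-2)·(2/7) = -34/7.
IV: (-4)·(5/7) + (0)·(2/7) = -20/7.
The best pure response is II with expected payoff -3/7.

-3/7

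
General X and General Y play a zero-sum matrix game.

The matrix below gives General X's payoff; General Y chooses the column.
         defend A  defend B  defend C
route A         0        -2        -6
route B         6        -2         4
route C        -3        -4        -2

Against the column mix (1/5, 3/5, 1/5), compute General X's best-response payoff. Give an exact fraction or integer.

route A: (0)·(1/5) + (-2)·(3/5) + (-6)·(1/5) = -12/5.
route B: (6)·(1/5) + (-2)·(3/5) + (4)·(1/5) = 4/5.
route C: (-3)·(1/5) + (-4)·(3/5) + (-2)·(1/5) = -17/5.
The best pure response is route B with expected payoff 4/5.

4/5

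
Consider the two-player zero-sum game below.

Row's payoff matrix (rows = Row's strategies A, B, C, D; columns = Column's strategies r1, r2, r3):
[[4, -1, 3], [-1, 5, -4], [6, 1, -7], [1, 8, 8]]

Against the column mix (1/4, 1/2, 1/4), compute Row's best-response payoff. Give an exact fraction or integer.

A: (4)·(1/4) + (-1)·(1/2) + (3)·(1/4) = 5/4.
B: (-1)·(1/4) + (5)·(1/2) + (-4)·(1/4) = 5/4.
C: (6)·(1/4) + (1)·(1/2) + (-7)·(1/4) = 1/4.
D: (1)·(1/4) + (8)·(1/2) + (8)·(1/4) = 25/4.
The best pure response is D with expected payoff 25/4.

25/4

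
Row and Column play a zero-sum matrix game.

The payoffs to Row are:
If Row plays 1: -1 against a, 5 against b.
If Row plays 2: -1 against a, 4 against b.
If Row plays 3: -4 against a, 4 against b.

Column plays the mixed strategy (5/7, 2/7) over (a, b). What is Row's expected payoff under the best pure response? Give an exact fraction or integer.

1: (-1)·(5/7) + (5)·(2/7) = 5/7.
2: (-1)·(5/7) + (4)·(2/7) = 3/7.
3: (-4)·(5/7) + (4)·(2/7) = -12/7.
The best pure response is 1 with expected payoff 5/7.

5/7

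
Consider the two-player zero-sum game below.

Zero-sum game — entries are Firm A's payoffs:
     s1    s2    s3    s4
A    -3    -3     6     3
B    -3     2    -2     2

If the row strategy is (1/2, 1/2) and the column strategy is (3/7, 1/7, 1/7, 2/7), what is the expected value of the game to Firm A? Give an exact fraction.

-5/14

Against (3/7, 1/7, 1/7, 2/7), each row's expected payoff is A: 0; B: -5/7.
Taking the (1/2, 1/2)-weighted average: (1/2)·(0) + (1/2)·(-5/7) = -5/14.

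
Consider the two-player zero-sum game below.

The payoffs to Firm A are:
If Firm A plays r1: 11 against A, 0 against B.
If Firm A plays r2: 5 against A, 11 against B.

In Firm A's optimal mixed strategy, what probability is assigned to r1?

Row minima are 0 and 5, so Firm A's maximin is 5; column maxima are 11 and 11, so Firm B's minimax is 11. These differ, so the equilibrium is in mixed strategies.
Let Firm A play r1 with probability p. Firm B is indifferent when 11p + 5(1−p) = 11(1−p), giving p = 6/17.

6/17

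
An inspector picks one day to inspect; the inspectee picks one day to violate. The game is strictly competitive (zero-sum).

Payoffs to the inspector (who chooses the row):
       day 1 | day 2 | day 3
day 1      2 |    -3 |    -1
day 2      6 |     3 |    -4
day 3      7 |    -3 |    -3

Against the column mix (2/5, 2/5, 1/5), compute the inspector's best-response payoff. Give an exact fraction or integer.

14/5

day 1: (2)·(2/5) + (-3)·(2/5) + (-1)·(1/5) = -3/5.
day 2: (6)·(2/5) + (3)·(2/5) + (-4)·(1/5) = 14/5.
day 3: (7)·(2/5) + (-3)·(2/5) + (-3)·(1/5) = 1.
The best pure response is day 2 with expected payoff 14/5.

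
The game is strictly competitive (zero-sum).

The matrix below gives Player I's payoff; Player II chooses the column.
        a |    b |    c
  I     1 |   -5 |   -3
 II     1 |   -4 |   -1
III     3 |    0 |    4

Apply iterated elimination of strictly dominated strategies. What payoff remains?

Column c is strictly dominated by b for Player II (-5<-3, -4<-1, 0<4); eliminate c.
Row I is strictly dominated by row III (3>1, 0>-5); eliminate I.
Row II is strictly dominated by row III (3>1, 0>-4); eliminate II.
Column a is strictly dominated by b for Player II (0<3); eliminate a.
Only (III, b) remains, with payoff 0.

0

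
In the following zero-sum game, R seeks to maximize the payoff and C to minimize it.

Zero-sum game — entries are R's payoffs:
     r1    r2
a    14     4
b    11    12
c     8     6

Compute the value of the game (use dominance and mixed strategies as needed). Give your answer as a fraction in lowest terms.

Row c is strictly dominated by row b, so R never plays it.
The remaining 2×2 game on (a, b) × (r1, r2) has no saddle point. Let R play a with probability p; indifference gives 14p + 11(1−p) = 4p + 12(1−p), so p = 1/11.
Similarly C's optimal q on r1 is 8/11, and the value is 14·(8/11) + (4)·(3/11) = 124/11.

124/11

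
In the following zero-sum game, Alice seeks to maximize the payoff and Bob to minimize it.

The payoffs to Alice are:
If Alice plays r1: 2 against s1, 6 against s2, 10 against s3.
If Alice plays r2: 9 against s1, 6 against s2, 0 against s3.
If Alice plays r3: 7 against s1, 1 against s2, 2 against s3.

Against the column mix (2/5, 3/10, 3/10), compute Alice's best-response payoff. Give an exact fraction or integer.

28/5

r1: (2)·(2/5) + (6)·(3/10) + (10)·(3/10) = 28/5.
r2: (9)·(2/5) + (6)·(3/10) + (0)·(3/10) = 27/5.
r3: (7)·(2/5) + (1)·(3/10) + (2)·(3/10) = 37/10.
The best pure response is r1 with expected payoff 28/5.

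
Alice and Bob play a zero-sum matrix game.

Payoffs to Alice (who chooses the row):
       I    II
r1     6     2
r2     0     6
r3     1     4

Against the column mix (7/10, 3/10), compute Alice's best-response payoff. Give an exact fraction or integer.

24/5

r1: (6)·(7/10) + (2)·(3/10) = 24/5.
r2: (0)·(7/10) + (6)·(3/10) = 9/5.
r3: (1)·(7/10) + (4)·(3/10) = 19/10.
The best pure response is r1 with expected payoff 24/5.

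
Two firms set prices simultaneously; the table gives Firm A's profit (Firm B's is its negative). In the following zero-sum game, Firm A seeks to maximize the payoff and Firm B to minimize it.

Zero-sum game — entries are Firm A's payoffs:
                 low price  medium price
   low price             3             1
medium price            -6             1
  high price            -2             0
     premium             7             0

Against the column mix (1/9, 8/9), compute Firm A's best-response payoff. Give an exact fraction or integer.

11/9

low price: (3)·(1/9) + (1)·(8/9) = 11/9.
medium price: (-6)·(1/9) + (1)·(8/9) = 2/9.
high price: (-2)·(1/9) + (0)·(8/9) = -2/9.
premium: (7)·(1/9) + (0)·(8/9) = 7/9.
The best pure response is low price with expected payoff 11/9.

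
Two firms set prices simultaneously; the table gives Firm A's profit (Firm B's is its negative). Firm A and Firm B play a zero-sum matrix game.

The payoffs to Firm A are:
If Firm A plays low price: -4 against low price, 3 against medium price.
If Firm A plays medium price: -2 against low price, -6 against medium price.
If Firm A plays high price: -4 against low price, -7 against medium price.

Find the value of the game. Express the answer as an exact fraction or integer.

Row high price is strictly dominated by row medium price, so Firm A never plays it.
The remaining 2×2 game on (low price, medium price) × (low price, medium price) has no saddle point. Let Firm A play low price with probability p; indifference gives −4p − 2(1−p) = 3p − 6(1−p), so p = 4/11.
Similarly Firm B's optimal q on low price is 9/11, and the value is -4·(9/11) + (3)·(2/11) = -30/11.

-30/11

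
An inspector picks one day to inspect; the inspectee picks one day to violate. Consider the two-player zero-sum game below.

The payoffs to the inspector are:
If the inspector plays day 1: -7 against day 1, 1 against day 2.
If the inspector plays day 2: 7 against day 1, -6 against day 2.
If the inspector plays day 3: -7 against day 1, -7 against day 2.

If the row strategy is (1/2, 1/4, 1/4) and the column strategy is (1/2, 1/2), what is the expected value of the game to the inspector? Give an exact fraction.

-25/8

Against (1/2, 1/2), each row's expected payoff is day 1: -3; day 2: 1/2; day 3: -7.
Taking the (1/2, 1/4, 1/4)-weighted average: (1/2)·(-3) + (1/4)·(1/2) + (1/4)·(-7) = -25/8.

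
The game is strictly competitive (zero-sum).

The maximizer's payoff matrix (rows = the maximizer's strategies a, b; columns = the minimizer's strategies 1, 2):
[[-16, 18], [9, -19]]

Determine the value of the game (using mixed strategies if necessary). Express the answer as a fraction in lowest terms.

-71/31

Row minima are -16 and -19, so the maximizer's maximin is -16; column maxima are 9 and 18, so the minimizer's minimax is 9. These differ, so the equilibrium is in mixed strategies.
Let the maximizer play a with probability p. The minimizer is indifferent when −16p + 9(1−p) = 18p − 19(1−p), giving p = 14/31.
Let the minimizer play 1 with probability q. The maximizer is indifferent when −16q + 18(1−q) = 9q − 19(1−q), giving q = 37/62.
The value is -16·(37/62) + (18)·(25/62) = -71/31.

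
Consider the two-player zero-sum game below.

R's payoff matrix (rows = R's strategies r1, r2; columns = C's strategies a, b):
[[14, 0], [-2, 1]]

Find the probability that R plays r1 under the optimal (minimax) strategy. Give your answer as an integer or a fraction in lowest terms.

Row minima are 0 and -2, so R's maximin is 0; column maxima are 14 and 1, so C's minimax is 1. These differ, so the equilibrium is in mixed strategies.
Let R play r1 with probability p. C is indifferent when 14p − 2(1−p) = (1−p), giving p = 3/17.

3/17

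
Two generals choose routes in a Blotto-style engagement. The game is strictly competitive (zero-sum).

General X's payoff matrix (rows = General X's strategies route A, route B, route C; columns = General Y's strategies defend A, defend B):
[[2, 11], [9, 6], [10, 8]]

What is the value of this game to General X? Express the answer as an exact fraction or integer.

94/11

Row route B is strictly dominated by row route C, so General X never plays it.
The remaining 2×2 game on (route A, route C) × (defend A, defend B) has no saddle point. Let General X play route A with probability p; indifference gives 2p + 10(1−p) = 11p + 8(1−p), so p = 2/11.
Similarly General Y's optimal q on defend A is 3/11, and the value is 2·(3/11) + (11)·(8/11) = 94/11.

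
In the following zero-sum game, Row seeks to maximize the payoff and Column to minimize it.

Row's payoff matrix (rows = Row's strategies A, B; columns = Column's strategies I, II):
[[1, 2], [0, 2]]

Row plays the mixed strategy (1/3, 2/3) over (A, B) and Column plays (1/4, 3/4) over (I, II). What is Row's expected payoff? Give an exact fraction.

19/12

Against (1/4, 3/4), each row's expected payoff is A: 7/4; B: 3/2.
Taking the (1/3, 2/3)-weighted average: (1/3)·(7/4) + (2/3)·(3/2) = 19/12.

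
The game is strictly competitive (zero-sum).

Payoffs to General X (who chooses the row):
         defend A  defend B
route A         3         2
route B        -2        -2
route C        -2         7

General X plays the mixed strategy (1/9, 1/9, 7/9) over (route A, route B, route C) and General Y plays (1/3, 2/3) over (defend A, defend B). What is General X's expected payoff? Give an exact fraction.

85/27

Against (1/3, 2/3), each row's expected payoff is route A: 7/3; route B: -2; route C: 4.
Taking the (1/9, 1/9, 7/9)-weighted average: (1/9)·(7/3) + (1/9)·(-2) + (7/9)·(4) = 85/27.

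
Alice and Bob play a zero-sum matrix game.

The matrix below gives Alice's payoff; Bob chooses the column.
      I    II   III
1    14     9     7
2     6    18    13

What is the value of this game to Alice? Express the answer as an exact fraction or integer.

Column II is strictly dominated by III for Bob (it gives Alice more in every row).
The remaining 2×2 game on (1, 2) × (I, III) has no saddle point. Let Alice play 1 with probability p; indifference gives 14p + 6(1−p) = 7p + 13(1−p), so p = 1/2.
Similarly Bob's optimal q on I is 3/7, and the value is 14·(3/7) + (7)·(4/7) = 10.

10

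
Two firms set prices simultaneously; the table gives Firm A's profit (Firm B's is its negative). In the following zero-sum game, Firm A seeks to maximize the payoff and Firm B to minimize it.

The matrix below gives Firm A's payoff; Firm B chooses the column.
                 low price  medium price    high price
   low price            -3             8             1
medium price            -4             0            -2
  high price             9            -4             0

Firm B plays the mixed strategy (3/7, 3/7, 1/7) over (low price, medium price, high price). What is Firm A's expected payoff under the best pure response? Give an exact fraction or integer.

16/7

low price: (-3)·(3/7) + (8)·(3/7) + (1)·(1/7) = 16/7.
medium price: (-4)·(3/7) + (0)·(3/7) + (-2)·(1/7) = -2.
high price: (9)·(3/7) + (-4)·(3/7) + (0)·(1/7) = 15/7.
The best pure response is low price with expected payoff 16/7.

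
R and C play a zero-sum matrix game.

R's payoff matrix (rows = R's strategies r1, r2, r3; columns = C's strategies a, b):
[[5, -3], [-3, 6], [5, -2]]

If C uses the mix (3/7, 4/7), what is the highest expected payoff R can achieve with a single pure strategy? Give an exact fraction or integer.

r1: (5)·(3/7) + (-3)·(4/7) = 3/7.
r2: (-3)·(3/7) + (6)·(4/7) = 15/7.
r3: (5)·(3/7) + (-2)·(4/7) = 1.
The best pure response is r2 with expected payoff 15/7.

15/7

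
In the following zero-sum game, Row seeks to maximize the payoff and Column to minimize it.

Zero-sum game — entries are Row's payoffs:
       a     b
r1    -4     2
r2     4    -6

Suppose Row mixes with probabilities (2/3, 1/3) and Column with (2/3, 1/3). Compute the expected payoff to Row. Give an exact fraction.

Against (2/3, 1/3), each row's expected payoff is r1: -2; r2: 2/3.
Taking the (2/3, 1/3)-weighted average: (2/3)·(-2) + (1/3)·(2/3) = -10/9.

-10/9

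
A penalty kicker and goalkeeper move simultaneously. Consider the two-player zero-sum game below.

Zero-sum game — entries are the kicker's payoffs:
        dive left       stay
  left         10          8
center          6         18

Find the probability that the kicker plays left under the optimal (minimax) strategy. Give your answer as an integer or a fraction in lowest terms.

Row minima are 8 and 6, so the kicker's maximin is 8; column maxima are 10 and 18, so the goalkeeper's minimax is 10. These differ, so the equilibrium is in mixed strategies.
Let the kicker play left with probability p. The goalkeeper is indifferent when 10p + 6(1−p) = 8p + 18(1−p), giving p = 6/7.

6/7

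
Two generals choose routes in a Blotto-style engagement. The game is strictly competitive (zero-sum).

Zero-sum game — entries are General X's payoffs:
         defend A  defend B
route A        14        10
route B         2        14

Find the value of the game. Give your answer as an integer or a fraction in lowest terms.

Row minima are 10 and 2, so General X's maximin is 10; column maxima are 14 and 14, so General Y's minimax is 14. These differ, so the equilibrium is in mixed strategies.
Let General X play route A with probability p. General Y is indifferent when 14p + 2(1−p) = 10p + 14(1−p), giving p = 3/4.
Let General Y play defend A with probability q. General X is indifferent when 14q + 10(1−q) = 2q + 14(1−q), giving q = 1/4.
The value is 14·(1/4) + (10)·(3/4) = 11.

11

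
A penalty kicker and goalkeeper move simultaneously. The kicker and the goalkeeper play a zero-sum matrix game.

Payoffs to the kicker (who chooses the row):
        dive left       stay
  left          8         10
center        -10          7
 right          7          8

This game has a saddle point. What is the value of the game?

Row minima: 8, -10, 7 → the kicker's maximin is 8.
Column maxima: 8, 10 → the goalkeeper's minimax is 8.
They coincide at (left, dive left), so the value is 8.

8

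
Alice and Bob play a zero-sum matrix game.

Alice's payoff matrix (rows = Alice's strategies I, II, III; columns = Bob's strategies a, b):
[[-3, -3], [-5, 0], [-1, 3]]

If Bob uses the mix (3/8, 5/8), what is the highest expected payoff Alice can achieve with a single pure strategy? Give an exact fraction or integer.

I: (-3)·(3/8) + (-3)·(5/8) = -3.
II: (-5)·(3/8) + (0)·(5/8) = -15/8.
III: (-1)·(3/8) + (3)·(5/8) = 3/2.
The best pure response is III with expected payoff 3/2.

3/2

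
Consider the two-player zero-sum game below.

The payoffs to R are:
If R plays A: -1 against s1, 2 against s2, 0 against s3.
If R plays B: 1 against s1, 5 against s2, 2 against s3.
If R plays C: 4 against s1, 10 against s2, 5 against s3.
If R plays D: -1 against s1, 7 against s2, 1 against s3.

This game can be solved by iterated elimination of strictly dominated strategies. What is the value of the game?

4

Row B is strictly dominated by row C (4>1, 10>5, 5>2); eliminate B.
Column s3 is strictly dominated by s1 for C (-1<0, 4<5, -1<1); eliminate s3.
Row D is strictly dominated by row C (4>-1, 10>7); eliminate D.
Row A is strictly dominated by row C (4>-1, 10>2); eliminate A.
Column s2 is strictly dominated by s1 for C (4<10); eliminate s2.
Only (C, s1) remains, with payoff 4.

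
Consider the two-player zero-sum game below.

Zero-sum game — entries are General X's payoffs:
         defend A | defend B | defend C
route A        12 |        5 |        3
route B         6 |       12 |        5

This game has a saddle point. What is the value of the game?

Row minima: 3, 5 → General X's maximin is 5.
Column maxima: 12, 12, 5 → General Y's minimax is 5.
They coincide at (route B, defend C), so the value is 5.

5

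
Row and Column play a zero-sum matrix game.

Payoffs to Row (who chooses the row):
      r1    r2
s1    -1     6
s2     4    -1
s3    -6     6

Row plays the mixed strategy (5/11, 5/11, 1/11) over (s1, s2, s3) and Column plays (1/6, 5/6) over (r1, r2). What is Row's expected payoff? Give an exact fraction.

82/33

Against (1/6, 5/6), each row's expected payoff is s1: 29/6; s2: -1/6; s3: 4.
Taking the (5/11, 5/11, 1/11)-weighted average: (5/11)·(29/6) + (5/11)·(-1/6) + (1/11)·(4) = 82/33.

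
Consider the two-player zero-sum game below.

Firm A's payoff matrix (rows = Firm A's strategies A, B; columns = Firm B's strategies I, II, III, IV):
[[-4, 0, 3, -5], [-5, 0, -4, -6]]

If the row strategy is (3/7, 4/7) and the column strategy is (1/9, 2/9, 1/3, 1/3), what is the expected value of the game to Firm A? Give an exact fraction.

Against (1/9, 2/9, 1/3, 1/3), each row's expected payoff is A: -10/9; B: -35/9.
Taking the (3/7, 4/7)-weighted average: (3/7)·(-10/9) + (4/7)·(-35/9) = -170/63.

-170/63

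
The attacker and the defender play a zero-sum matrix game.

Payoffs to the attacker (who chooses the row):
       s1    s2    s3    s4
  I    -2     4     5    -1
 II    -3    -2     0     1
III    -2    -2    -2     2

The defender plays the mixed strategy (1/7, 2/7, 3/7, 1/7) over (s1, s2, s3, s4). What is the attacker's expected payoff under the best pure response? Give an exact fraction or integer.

20/7

I: (-2)·(1/7) + (4)·(2/7) + (5)·(3/7) + (-1)·(1/7) = 20/7.
II: (-3)·(1/7) + (-2)·(2/7) + (0)·(3/7) + (1)·(1/7) = -6/7.
III: (-2)·(1/7) + (-2)·(2/7) + (-2)·(3/7) + (2)·(1/7) = -10/7.
The best pure response is I with expected payoff 20/7.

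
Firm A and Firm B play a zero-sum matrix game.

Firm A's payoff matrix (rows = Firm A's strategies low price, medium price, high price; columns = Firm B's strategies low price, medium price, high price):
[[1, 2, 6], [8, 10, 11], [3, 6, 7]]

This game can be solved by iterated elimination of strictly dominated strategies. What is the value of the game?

8

Column high price is strictly dominated by low price for Firm B (1<6, 8<11, 3<7); eliminate high price.
Column medium price is strictly dominated by low price for Firm B (1<2, 8<10, 3<6); eliminate medium price.
Row low price is strictly dominated by row medium price (8>1); eliminate low price.
Row high price is strictly dominated by row medium price (8>3); eliminate high price.
Only (medium price, low price) remains, with payoff 8.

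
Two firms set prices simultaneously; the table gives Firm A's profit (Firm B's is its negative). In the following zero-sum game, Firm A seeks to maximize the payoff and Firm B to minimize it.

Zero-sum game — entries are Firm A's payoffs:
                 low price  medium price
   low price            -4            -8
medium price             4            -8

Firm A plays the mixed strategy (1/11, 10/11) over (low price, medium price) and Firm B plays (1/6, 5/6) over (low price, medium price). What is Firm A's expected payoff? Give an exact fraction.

-202/33

Against (1/6, 5/6), each row's expected payoff is low price: -22/3; medium price: -6.
Taking the (1/11, 10/11)-weighted average: (1/11)·(-22/3) + (10/11)·(-6) = -202/33.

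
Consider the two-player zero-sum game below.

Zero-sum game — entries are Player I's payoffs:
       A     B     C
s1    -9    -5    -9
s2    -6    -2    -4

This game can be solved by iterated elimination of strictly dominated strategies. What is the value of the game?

Row s1 is strictly dominated by row s2 (-6>-9, -2>-5, -4>-9); eliminate s1.
Column C is strictly dominated by A for Player II (-6<-4); eliminate C.
Column B is strictly dominated by A for Player II (-6<-2); eliminate B.
Only (s2, A) remains, with payoff -6.

-6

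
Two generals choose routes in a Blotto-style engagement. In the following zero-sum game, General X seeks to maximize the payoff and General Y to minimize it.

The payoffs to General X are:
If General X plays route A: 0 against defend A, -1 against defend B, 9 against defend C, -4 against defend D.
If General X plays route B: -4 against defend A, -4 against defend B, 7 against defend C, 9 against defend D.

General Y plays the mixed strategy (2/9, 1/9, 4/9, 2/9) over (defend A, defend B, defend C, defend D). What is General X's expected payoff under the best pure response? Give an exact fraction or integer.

route A: (0)·(2/9) + (-1)·(1/9) + (9)·(4/9) + (-4)·(2/9) = 3.
route B: (-4)·(2/9) + (-4)·(1/9) + (7)·(4/9) + (9)·(2/9) = 34/9.
The best pure response is route B with expected payoff 34/9.

34/9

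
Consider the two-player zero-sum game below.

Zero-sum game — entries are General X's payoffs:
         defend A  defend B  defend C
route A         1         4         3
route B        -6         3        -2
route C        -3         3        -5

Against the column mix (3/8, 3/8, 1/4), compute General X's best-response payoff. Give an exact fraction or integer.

21/8

route A: (1)·(3/8) + (4)·(3/8) + (3)·(1/4) = 21/8.
route B: (-6)·(3/8) + (3)·(3/8) + (-2)·(1/4) = -13/8.
route C: (-3)·(3/8) + (3)·(3/8) + (-5)·(1/4) = -5/4.
The best pure response is route A with expected payoff 21/8.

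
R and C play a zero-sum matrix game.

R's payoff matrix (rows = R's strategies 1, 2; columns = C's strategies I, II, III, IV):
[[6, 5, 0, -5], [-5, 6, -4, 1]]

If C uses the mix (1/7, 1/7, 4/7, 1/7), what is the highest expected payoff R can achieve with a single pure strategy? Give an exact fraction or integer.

6/7

1: (6)·(1/7) + (5)·(1/7) + (0)·(4/7) + (-5)·(1/7) = 6/7.
2: (-5)·(1/7) + (6)·(1/7) + (-4)·(4/7) + (1)·(1/7) = -2.
The best pure response is 1 with expected payoff 6/7.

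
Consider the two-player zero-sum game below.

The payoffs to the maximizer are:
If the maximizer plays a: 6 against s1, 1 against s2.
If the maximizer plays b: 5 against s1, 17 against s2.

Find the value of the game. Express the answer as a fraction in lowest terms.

Row minima are 1 and 5, so the maximizer's maximin is 5; column maxima are 6 and 17, so the minimizer's minimax is 6. These differ, so the equilibrium is in mixed strategies.
Let the maximizer play a with probability p. The minimizer is indifferent when 6p + 5(1−p) = p + 17(1−p), giving p = 12/17.
Let the minimizer play s1 with probability q. The maximizer is indifferent when 6q + (1−q) = 5q + 17(1−q), giving q = 16/17.
The value is 6·(16/17) + (1)·(1/17) = 97/17.

97/17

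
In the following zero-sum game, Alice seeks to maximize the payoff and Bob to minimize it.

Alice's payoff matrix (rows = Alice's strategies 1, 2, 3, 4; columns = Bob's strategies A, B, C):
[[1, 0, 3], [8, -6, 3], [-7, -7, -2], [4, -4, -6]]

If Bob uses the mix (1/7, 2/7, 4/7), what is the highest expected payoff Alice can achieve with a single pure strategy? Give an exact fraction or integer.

13/7

1: (1)·(1/7) + (0)·(2/7) + (3)·(4/7) = 13/7.
2: (8)·(1/7) + (-6)·(2/7) + (3)·(4/7) = 8/7.
3: (-7)·(1/7) + (-7)·(2/7) + (-2)·(4/7) = -29/7.
4: (4)·(1/7) + (-4)·(2/7) + (-6)·(4/7) = -4.
The best pure response is 1 with expected payoff 13/7.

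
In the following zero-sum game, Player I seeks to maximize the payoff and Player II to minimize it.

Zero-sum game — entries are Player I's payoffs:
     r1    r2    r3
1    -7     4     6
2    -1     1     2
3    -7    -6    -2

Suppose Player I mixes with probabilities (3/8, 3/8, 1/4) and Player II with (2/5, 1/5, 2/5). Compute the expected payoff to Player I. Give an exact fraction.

Against (2/5, 1/5, 2/5), each row's expected payoff is 1: 2/5; 2: 3/5; 3: -24/5.
Taking the (3/8, 3/8, 1/4)-weighted average: (3/8)·(2/5) + (3/8)·(3/5) + (1/4)·(-24/5) = -33/40.

-33/40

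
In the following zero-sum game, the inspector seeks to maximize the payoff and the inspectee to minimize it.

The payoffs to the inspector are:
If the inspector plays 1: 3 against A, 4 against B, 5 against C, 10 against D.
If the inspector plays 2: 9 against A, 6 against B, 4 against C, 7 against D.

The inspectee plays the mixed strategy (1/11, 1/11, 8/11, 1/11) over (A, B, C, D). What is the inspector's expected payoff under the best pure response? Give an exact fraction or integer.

1: (3)·(1/11) + (4)·(1/11) + (5)·(8/11) + (10)·(1/11) = 57/11.
2: (9)·(1/11) + (6)·(1/11) + (4)·(8/11) + (7)·(1/11) = 54/11.
The best pure response is 1 with expected payoff 57/11.

57/11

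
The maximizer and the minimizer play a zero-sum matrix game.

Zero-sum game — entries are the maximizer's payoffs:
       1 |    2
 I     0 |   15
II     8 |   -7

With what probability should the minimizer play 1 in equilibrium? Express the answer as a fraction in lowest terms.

Row minima are 0 and -7, so the maximizer's maximin is 0; column maxima are 8 and 15, so the minimizer's minimax is 8. These differ, so the equilibrium is in mixed strategies.
Let the minimizer play 1 with probability q. The maximizer is indifferent when 15(1−q) = 8q − 7(1−q), giving q = 11/15.

11/15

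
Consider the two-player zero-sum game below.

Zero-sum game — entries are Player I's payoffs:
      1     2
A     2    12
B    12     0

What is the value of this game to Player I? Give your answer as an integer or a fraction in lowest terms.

Row minima are 2 and 0, so Player I's maximin is 2; column maxima are 12 and 12, so Player II's minimax is 12. These differ, so the equilibrium is in mixed strategies.
Let Player I play A with probability p. Player II is indifferent when 2p + 12(1−p) = 12p, giving p = 6/11.
Let Player II play 1 with probability q. Player I is indifferent when 2q + 12(1−q) = 12q, giving q = 6/11.
The value is 2·(6/11) + (12)·(5/11) = 72/11.

72/11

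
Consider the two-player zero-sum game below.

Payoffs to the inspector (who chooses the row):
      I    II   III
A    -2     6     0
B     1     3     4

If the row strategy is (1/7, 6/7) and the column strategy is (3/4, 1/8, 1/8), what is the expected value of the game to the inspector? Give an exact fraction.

9/7

Against (3/4, 1/8, 1/8), each row's expected payoff is A: -3/4; B: 13/8.
Taking the (1/7, 6/7)-weighted average: (1/7)·(-3/4) + (6/7)·(13/8) = 9/7.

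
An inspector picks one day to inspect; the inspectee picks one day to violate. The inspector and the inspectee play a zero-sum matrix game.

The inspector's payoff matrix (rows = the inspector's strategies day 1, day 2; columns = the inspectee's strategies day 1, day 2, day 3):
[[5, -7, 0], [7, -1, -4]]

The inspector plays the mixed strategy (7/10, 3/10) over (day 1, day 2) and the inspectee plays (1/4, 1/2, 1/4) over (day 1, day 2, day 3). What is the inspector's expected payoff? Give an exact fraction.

Against (1/4, 1/2, 1/4), each row's expected payoff is day 1: -9/4; day 2: 1/4.
Taking the (7/10, 3/10)-weighted average: (7/10)·(-9/4) + (3/10)·(1/4) = -3/2.

-3/2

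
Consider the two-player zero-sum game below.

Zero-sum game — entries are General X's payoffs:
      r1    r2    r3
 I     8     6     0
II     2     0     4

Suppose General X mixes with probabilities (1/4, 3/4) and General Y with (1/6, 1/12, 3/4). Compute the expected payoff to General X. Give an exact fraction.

71/24

Against (1/6, 1/12, 3/4), each row's expected payoff is I: 11/6; II: 10/3.
Taking the (1/4, 3/4)-weighted average: (1/4)·(11/6) + (3/4)·(10/3) = 71/24.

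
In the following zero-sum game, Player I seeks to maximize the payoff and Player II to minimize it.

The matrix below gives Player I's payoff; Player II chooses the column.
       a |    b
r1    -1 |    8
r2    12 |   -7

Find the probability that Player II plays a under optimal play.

Row minima are -1 and -7, so Player I's maximin is -1; column maxima are 12 and 8, so Player II's minimax is 8. These differ, so the equilibrium is in mixed strategies.
Let Player II play a with probability q. Player I is indifferent when −q + 8(1−q) = 12q − 7(1−q), giving q = 15/28.

15/28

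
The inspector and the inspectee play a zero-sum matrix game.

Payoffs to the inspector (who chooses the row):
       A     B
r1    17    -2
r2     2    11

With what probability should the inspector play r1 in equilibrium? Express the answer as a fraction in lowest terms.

9/28

Row minima are -2 and 2, so the inspector's maximin is 2; column maxima are 17 and 11, so the inspectee's minimax is 11. These differ, so the equilibrium is in mixed strategies.
Let the inspector play r1 with probability p. The inspectee is indifferent when 17p + 2(1−p) = −2p + 11(1−p), giving p = 9/28.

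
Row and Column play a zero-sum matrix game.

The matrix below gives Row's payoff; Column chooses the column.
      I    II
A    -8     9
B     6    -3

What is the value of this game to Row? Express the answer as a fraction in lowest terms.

Row minima are -8 and -3, so Row's maximin is -3; column maxima are 6 and 9, so Column's minimax is 6. These differ, so the equilibrium is in mixed strategies.
Let Row play A with probability p. Column is indifferent when −8p + 6(1−p) = 9p − 3(1−p), giving p = 9/26.
Let Column play I with probability q. Row is indifferent when −8q + 9(1−q) = 6q − 3(1−q), giving q = 6/13.
The value is -8·(6/13) + (9)·(7/13) = 15/13.

15/13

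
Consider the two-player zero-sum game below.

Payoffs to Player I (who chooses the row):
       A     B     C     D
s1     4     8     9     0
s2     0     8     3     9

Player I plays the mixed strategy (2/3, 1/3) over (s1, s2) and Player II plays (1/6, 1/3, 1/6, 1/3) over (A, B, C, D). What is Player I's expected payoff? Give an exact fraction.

95/18

Against (1/6, 1/3, 1/6, 1/3), each row's expected payoff is s1: 29/6; s2: 37/6.
Taking the (2/3, 1/3)-weighted average: (2/3)·(29/6) + (1/3)·(37/6) = 95/18.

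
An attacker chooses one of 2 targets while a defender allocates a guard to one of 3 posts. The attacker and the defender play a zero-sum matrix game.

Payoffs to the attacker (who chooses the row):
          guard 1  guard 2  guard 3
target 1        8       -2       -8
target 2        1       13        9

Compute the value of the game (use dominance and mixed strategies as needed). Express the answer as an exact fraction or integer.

10/3

Column guard 2 is strictly dominated by guard 3 for the defender (it gives the attacker more in every row).
The remaining 2×2 game on (target 1, target 2) × (guard 1, guard 3) has no saddle point. Let the attacker play target 1 with probability p; indifference gives 8p + (1−p) = −8p + 9(1−p), so p = 1/3.
Similarly the defender's optimal q on guard 1 is 17/24, and the value is 8·(17/24) + (-8)·(7/24) = 10/3.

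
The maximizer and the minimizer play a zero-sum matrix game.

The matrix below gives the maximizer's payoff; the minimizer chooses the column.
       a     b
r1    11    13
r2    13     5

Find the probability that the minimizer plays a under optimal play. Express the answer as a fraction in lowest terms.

Row minima are 11 and 5, so the maximizer's maximin is 11; column maxima are 13 and 13, so the minimizer's minimax is 13. These differ, so the equilibrium is in mixed strategies.
Let the minimizer play a with probability q. The maximizer is indifferent when 11q + 13(1−q) = 13q + 5(1−q), giving q = 4/5.

4/5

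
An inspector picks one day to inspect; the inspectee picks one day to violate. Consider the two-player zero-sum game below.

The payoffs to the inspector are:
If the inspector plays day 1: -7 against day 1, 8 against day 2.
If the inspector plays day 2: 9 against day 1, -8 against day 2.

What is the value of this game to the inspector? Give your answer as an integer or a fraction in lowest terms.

Row minima are -7 and -8, so the inspector's maximin is -7; column maxima are 9 and 8, so the inspectee's minimax is 8. These differ, so the equilibrium is in mixed strategies.
Let the inspector play day 1 with probability p. The inspectee is indifferent when −7p + 9(1−p) = 8p − 8(1−p), giving p = 17/32.
Let the inspectee play day 1 with probability q. The inspector is indifferent when −7q + 8(1−q) = 9q − 8(1−q), giving q = 1/2.
The value is -7·(1/2) + (8)·(1/2) = 1/2.

1/2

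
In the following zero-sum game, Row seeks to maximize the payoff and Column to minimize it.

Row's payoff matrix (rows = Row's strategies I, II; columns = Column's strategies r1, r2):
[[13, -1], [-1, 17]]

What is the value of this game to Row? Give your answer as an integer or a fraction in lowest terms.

Row minima are -1 and -1, so Row's maximin is -1; column maxima are 13 and 17, so Column's minimax is 13. These differ, so the equilibrium is in mixed strategies.
Let Row play I with probability p. Column is indifferent when 13p − (1−p) = −p + 17(1−p), giving p = 9/16.
Let Column play r1 with probability q. Row is indifferent when 13q − (1−q) = −q + 17(1−q), giving q = 9/16.
The value is 13·(9/16) + (-1)·(7/16) = 55/8.

55/8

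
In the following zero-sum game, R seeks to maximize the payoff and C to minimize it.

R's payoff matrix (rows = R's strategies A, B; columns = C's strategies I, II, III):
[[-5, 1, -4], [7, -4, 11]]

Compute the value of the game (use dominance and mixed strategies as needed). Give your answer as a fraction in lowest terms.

-13/17

Column III is strictly dominated by I for C (it gives R more in every row).
The remaining 2×2 game on (A, B) × (I, II) has no saddle point. Let R play A with probability p; indifference gives −5p + 7(1−p) = p − 4(1−p), so p = 11/17.
Similarly C's optimal q on I is 5/17, and the value is -5·(5/17) + (1)·(12/17) = -13/17.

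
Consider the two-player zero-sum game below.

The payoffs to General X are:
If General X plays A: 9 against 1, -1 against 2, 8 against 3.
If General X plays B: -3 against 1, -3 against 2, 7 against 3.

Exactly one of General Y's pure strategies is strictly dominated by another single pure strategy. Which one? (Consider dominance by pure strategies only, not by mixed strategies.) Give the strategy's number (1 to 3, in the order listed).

General Y prefers columns that give General X less. Compare 3 with 2: -1 < 8, -3 < 7.
So 2 strictly dominates 3 for General Y; 3 is strictly dominated.

3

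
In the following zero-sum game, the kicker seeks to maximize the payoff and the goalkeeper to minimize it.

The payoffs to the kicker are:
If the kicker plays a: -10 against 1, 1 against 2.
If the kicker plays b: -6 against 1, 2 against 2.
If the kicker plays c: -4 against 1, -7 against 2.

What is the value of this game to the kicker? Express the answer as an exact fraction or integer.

Row a is strictly dominated by row b, so the kicker never plays it.
The remaining 2×2 game on (b, c) × (1, 2) has no saddle point. Let the kicker play b with probability p; indifference gives −6p − 4(1−p) = 2p − 7(1−p), so p = 3/11.
Similarly the goalkeeper's optimal q on 1 is 9/11, and the value is -6·(9/11) + (2)·(2/11) = -50/11.

-50/11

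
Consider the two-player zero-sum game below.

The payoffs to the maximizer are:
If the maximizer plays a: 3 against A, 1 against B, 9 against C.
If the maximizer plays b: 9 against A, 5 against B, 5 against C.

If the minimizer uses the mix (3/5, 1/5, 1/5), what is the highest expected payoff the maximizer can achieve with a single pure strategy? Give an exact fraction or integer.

37/5

a: (3)·(3/5) + (1)·(1/5) + (9)·(1/5) = 19/5.
b: (9)·(3/5) + (5)·(1/5) + (5)·(1/5) = 37/5.
The best pure response is b with expected payoff 37/5.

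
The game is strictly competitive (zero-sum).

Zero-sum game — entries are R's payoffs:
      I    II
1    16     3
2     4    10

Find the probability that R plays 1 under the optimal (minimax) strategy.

6/19

Row minima are 3 and 4, so R's maximin is 4; column maxima are 16 and 10, so C's minimax is 10. These differ, so the equilibrium is in mixed strategies.
Let R play 1 with probability p. C is indifferent when 16p + 4(1−p) = 3p + 10(1−p), giving p = 6/19.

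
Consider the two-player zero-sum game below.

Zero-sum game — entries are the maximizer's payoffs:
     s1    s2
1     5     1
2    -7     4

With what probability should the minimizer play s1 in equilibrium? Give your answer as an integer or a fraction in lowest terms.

Row minima are 1 and -7, so the maximizer's maximin is 1; column maxima are 5 and 4, so the minimizer's minimax is 4. These differ, so the equilibrium is in mixed strategies.
Let the minimizer play s1 with probability q. The maximizer is indifferent when 5q + (1−q) = −7q + 4(1−q), giving q = 1/5.

1/5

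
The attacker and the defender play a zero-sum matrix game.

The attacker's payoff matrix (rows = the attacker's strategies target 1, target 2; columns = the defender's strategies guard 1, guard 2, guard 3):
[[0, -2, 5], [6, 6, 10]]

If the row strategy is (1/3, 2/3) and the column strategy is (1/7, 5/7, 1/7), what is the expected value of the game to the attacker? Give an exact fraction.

29/7

Against (1/7, 5/7, 1/7), each row's expected payoff is target 1: -5/7; target 2: 46/7.
Taking the (1/3, 2/3)-weighted average: (1/3)·(-5/7) + (2/3)·(46/7) = 29/7.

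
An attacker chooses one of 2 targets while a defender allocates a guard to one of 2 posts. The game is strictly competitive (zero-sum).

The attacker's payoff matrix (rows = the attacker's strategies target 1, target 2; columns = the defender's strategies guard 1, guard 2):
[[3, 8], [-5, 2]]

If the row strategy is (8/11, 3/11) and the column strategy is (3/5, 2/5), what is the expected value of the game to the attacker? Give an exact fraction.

167/55

Against (3/5, 2/5), each row's expected payoff is target 1: 5; target 2: -11/5.
Taking the (8/11, 3/11)-weighted average: (8/11)·(5) + (3/11)·(-11/5) = 167/55.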